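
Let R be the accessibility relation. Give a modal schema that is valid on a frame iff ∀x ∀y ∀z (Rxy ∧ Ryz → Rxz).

□p → □□p

The condition is transitivity. The 4 schema □p → □□p defines it.
Suppose □p→□□p is valid. Take Rxy, Ryz and set V(p)={w : Rxw}. Then □p at x, so □□p at x, so □p at y, so p at z, i.e. Rxz.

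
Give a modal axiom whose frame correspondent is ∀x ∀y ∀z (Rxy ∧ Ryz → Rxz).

□q → □□q

This is transitivity; the standard corresponding axiom is 4: □q → □□q.
Suppose □q→□□q is valid. Take Rxy, Ryz and set V(q)={w : Rxw}. Then □q at x, so □□q at x, so □q at y, so q at z, i.e. Rxz.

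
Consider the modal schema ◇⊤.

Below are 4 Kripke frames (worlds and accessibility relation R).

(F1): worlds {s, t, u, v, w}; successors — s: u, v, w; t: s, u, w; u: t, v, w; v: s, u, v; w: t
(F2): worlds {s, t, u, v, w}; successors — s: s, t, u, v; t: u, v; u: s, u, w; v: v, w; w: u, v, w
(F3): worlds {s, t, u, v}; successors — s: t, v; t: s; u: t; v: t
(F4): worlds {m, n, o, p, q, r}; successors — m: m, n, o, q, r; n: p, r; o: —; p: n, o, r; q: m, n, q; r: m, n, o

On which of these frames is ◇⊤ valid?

(F1), (F2), (F3)

The schema corresponds to seriality: ∀x ∃y Rxy.
(F1): condition met.
(F2): condition met.
(F3): condition met.
(F4): fails — world o has no successor.
Valid on: (F1), (F2), (F3).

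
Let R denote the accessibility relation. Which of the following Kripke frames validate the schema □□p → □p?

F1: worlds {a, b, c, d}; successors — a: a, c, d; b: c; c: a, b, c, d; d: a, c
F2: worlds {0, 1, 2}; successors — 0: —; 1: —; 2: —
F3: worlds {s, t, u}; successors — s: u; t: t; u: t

F1, F2

The schema corresponds to density: ∀x ∀y (Rxy → ∃z (Rxz ∧ Rzy)).
F1: satisfies the condition.
F2: satisfies the condition.
F3: fails — Rsu but no z with Rsz and Rzu.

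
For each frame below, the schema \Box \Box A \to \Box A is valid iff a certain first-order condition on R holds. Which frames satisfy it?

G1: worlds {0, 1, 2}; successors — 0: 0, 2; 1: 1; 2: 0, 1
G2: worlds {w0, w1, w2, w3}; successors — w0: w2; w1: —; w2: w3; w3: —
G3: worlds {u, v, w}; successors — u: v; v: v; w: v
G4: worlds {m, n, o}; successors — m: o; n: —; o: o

The schema corresponds to density: \forall x \forall y (Rxy \to \exists z (Rxz \wedge Rzy)).
G1: satisfies the condition.
G2: fails — Rw0w2 but no z with Rw0z and Rzw2.
G3: satisfies the condition.
G4: satisfies the condition.
Valid on: G1, G3, G4.

G1, G3, G4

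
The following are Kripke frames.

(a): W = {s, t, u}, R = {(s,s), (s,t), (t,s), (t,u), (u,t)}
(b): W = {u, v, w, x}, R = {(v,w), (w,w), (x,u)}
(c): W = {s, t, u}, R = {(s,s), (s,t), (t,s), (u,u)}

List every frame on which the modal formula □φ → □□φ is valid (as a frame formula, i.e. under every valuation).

(b)

Frame correspondent (Sahlqvist): ∀x ∀y ∀z (Rxy ∧ Ryz → Rxz) — i.e. transitivity.
(a): fails — Rut and Rts but not Rus.
(b): holds.
(c): fails — Rts and Rst but not Rtt.
Valid on: (b).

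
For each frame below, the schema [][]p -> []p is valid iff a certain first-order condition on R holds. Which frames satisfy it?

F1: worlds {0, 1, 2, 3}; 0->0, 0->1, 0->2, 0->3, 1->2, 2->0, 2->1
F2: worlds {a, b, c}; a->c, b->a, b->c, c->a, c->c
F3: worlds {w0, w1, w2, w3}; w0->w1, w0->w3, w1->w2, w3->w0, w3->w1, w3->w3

F2

This is the axiom for density; its first-order frame correspondent is forall x forall y (Rxy -> exists z (Rxz & Rzy)).
F1: fails — R12 but no z with R1z and Rz2.
F2: satisfies the condition.
F3: fails — Rw1w2 but no z with Rw1z and Rzw2.
Valid on: F2.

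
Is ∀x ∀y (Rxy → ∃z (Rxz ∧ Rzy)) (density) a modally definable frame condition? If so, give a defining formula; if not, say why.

This is a Sahlqvist condition; the C4 axiom □□r → □r defines it.
Suppose □□r→□r is valid. Take Rxy and set V(r)={w : xR²w}. Then □□r at x, so □r at x, so r at y, i.e. ∃z(Rxz∧Rzy).

Definable; □□r → □r defines it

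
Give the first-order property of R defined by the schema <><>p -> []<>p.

forall x forall y forall z ((x R^2 y & xRz) -> exists w (y = w & zRw))

This is a Sahlqvist (Geach-type) schema ◇^2□^0p → □^1◇^1p.
First-order correspondent: forall x forall y forall z ((x R^2 y & xRz) -> exists w (y = w & zRw)).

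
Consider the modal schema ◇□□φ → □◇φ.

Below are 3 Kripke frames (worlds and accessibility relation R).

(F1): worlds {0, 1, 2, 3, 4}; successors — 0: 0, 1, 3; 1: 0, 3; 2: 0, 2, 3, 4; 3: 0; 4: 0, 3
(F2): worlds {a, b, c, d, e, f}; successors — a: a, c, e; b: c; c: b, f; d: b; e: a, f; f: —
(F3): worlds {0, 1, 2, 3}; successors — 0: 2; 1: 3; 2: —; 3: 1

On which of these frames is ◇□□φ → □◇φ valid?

This is the axiom for a generalized confluence (Geach) condition; its first-order frame correspondent is ∀x ∀y ∀z ((xRy ∧ xRz) → ∃w (yR²w ∧ zRw)).
(F1): ✓.
(F2): fails — aRc, aRc but no w with cR²w and cRw.
(F3): fails — 0R2, 0R2 but no w with 2R²w and 2Rw.
Valid on: (F1).

(F1)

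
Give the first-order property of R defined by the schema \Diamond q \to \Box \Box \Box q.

This is a Sahlqvist (Geach-type) schema ◇^1□^0q → □^3◇^0q.
First-order correspondent: \forall x \forall y \forall z ((xRy \wedge x R^3 z) \to \exists w (y = w \wedge z = w)).

\forall x \forall y \forall z ((xRy \wedge x R^3 z) \to \exists w (y = w \wedge z = w))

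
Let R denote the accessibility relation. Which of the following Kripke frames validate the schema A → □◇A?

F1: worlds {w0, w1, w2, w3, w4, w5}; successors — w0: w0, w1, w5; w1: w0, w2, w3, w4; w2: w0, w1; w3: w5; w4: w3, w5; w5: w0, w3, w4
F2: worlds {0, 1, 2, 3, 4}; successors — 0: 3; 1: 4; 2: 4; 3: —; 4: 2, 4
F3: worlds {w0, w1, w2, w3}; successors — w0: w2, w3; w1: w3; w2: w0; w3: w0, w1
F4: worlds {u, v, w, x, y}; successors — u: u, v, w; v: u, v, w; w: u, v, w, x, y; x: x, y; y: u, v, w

F3

This is the axiom for symmetry; its first-order frame correspondent is ∀x ∀y (Rxy → Ryx).
F1: fails — Rw1w3 but not Rw3w1.
F2: fails — R14 but not R41.
F3: condition met.
F4: fails — Rwx but not Rxw.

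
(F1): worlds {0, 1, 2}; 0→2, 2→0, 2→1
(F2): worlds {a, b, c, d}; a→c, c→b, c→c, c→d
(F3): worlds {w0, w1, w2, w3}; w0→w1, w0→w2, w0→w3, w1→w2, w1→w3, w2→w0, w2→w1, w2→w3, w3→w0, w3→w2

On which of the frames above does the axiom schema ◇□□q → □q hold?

(F3)

The schema corresponds to a generalized confluence (Geach) condition: ∀x ∀y ∀z ((xRy ∧ xRz) → ∃w (yR²w ∧ z = w)).
(F1): fails — 2R1, 2R0 but no w with 1R²w and 0=w.
(F2): fails — cRb, cRb but no w with bR²w and b=w.
(F3): satisfies the condition.
Valid on: (F3).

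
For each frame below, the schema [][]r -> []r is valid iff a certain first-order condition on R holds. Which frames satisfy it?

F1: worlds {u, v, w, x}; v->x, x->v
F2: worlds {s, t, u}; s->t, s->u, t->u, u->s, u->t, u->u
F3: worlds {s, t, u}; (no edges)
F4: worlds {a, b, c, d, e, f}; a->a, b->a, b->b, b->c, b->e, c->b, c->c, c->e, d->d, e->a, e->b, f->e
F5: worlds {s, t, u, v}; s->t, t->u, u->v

Frame correspondent (Sahlqvist): forall x forall y (Rxy -> exists z (Rxz & Rzy)) — i.e. density.
F1: fails — Rvx but no z with Rvz and Rzx.
F2: satisfies the condition.
F3: satisfies the condition.
F4: fails — Rfe but no z with Rfz and Rze.
F5: fails — Rtu but no z with Rtz and Rzu.

F2, F3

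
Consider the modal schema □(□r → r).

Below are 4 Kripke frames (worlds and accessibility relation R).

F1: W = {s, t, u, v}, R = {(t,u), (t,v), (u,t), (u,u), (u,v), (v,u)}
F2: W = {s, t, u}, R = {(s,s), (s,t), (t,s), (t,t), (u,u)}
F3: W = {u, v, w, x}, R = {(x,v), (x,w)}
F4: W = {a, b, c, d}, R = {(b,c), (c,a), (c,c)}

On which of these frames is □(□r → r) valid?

The schema corresponds to shift-reflexivity: ∀x ∀y (Rxy → Ryy).
F1: fails — Ruv but not Rvv.
F2: ✓.
F3: fails — Rxw but not Rww.
F4: fails — Rca but not Raa.
Valid on: F2.

F2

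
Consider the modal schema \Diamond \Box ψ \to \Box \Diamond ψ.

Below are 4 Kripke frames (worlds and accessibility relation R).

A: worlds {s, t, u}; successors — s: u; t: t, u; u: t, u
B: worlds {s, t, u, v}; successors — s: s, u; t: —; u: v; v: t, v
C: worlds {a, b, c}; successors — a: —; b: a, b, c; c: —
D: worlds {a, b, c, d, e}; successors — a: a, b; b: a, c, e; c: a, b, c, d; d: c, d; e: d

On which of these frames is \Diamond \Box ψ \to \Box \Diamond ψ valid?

The schema corresponds to convergence: \forall x \forall y \forall z (Rxy \wedge Rxz \to \exists w (Ryw \wedge Rzw)).
A: satisfies the condition.
B: fails — Rsu and Rss but u and s have no common successor.
C: fails — Rba and Rba but a and a have no common successor.
D: fails — Rba and Rbe but a and e have no common successor.
Valid on: A.

A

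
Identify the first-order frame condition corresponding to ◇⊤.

◇⊤ holds at w iff w has a successor, so frame-validity of ◇⊤ is exactly seriality. Equivalently via □A → ◇A:
Suppose □A→◇A is valid. At any x set V(A)=W. Then □A at x, so ◇A at x, so x has a successor.

seriality: ∀x ∃y Rxy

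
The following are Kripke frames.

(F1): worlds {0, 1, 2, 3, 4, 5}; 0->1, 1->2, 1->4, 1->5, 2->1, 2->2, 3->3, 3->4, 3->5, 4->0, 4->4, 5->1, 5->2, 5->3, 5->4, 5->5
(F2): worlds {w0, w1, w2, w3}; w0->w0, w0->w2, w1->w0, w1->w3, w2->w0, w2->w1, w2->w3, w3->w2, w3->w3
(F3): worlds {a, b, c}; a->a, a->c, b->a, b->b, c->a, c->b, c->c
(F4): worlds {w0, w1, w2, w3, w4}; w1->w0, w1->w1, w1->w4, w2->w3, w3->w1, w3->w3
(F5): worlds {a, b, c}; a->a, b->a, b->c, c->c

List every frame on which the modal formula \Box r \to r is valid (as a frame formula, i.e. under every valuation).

The schema corresponds to reflexivity: \forall x Rxx.
(F1): fails — world 0 does not see itself.
(F2): fails — world w1 does not see itself.
(F3): satisfies the condition.
(F4): fails — world w0 does not see itself.
(F5): fails — world b does not see itself.
Valid on: (F3).

(F3)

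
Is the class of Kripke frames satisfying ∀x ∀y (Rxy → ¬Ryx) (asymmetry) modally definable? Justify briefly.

Modal frame validity is preserved under surjective bounded morphisms.
The 3-cycle (worlds 0,1,2 with 0→1→2→0) is asymmetric. Mapping every world to a single reflexive point • is a surjective bounded morphism, and the reflexive point is not asymmetric (R•• but asymmetry requires ¬R••).
So no modal formula (or set of formulas) defines exactly the asymmetric frames.

No — not modally definable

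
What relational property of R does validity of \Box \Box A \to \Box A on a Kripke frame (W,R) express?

Suppose □□A→□A is valid. Take Rxy and set V(A)={w : xR²w}. Then □□A at x, so □A at x, so A at y, i.e. ∃z(Rxz∧Rzy).

density: \forall x \forall y (Rxy \to \exists z (Rxz \wedge Rzy))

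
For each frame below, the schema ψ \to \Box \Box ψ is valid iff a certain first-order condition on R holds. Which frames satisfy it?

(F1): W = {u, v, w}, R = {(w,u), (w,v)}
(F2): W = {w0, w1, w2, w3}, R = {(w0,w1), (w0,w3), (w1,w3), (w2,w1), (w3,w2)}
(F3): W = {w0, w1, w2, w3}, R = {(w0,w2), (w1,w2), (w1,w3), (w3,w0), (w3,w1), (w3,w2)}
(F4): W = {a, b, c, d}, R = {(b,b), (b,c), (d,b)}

(F1)

Frame correspondent (Sahlqvist): \forall x \forall z (x R^2 z \to \exists w (x = w \wedge z = w)) — i.e. a generalized confluence (Geach) condition.
(F1): condition met.
(F2): fails — w0R²w2 but w0 ≠ w2.
(F3): fails — w1R²w0 but w1 ≠ w0.
(F4): fails — bR²c but b ≠ c.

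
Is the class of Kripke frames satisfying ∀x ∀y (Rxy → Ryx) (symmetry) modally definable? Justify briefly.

Yes: it is symmetry, defined by the B schema p → □◇p.
Suppose p→□◇p is valid. Take Rxy and set V(p)={x}. Then p at x, so □◇p at x, so ◇p at y, so some z with Ryz has p; z=x, i.e. Ryx.

Yes — defined by p → □◇p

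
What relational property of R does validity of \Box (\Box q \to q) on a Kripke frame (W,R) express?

Suppose □(□q→q) is valid. Take Rxy and set V(q)={w : Ryw}. Then at y, □q holds; since □(□q→q) at x, □q→q at y, so q at y, i.e. Ryy.
Conversely, any frame satisfying \forall x \forall y (Rxy \to Ryy) validates the schema.
Frame condition: \forall x \forall y (Rxy \to Ryy).

Shift-reflexivity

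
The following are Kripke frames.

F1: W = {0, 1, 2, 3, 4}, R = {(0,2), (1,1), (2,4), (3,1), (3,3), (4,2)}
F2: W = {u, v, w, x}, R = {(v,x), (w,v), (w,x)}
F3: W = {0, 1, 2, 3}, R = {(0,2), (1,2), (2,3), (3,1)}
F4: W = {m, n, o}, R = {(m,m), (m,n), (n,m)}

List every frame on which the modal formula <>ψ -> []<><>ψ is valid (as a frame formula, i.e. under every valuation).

F4

The schema corresponds to a generalized confluence (Geach) condition: forall x forall y forall z ((xRy & xRz) -> exists w (y = w & z R^2 w)).
F1: fails — 3R3, 3R1 but no w with 3=w and 1R²w.
F2: fails — vRx, vRx but no t with x=t and xR²t.
F3: fails — 0R2, 0R2 but no w with 2=w and 2R²w.
F4: satisfies the condition.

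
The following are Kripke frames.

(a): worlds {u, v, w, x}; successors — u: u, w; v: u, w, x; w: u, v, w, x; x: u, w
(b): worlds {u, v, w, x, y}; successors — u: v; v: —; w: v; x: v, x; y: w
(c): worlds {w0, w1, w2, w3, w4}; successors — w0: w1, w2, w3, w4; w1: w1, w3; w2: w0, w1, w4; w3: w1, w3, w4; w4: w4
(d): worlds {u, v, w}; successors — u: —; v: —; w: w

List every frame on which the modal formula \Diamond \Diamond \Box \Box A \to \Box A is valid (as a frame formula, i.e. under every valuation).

(a), (d)

Frame correspondent (Sahlqvist): \forall x \forall y \forall z ((x R^2 y \wedge xRz) \to \exists w (y R^2 w \wedge z = w)) — i.e. a generalized confluence (Geach) condition.
(a): satisfies the condition.
(b): fails — xR²v, xRv but no t with vR²t and v=t.
(c): fails — w0R²w0, w0Rw2 but no w with w0R²w and w2=w.
(d): satisfies the condition.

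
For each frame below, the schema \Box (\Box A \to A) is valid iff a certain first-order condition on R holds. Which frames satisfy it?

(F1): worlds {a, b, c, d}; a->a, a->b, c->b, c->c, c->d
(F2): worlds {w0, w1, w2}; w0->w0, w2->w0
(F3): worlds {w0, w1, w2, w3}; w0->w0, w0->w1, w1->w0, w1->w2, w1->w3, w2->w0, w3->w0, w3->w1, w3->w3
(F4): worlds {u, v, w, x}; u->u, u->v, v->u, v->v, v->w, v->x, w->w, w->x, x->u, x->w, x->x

Frame correspondent (Sahlqvist): \forall x \forall y (Rxy \to Ryy) — i.e. shift-reflexivity.
(F1): fails — Rcd but not Rdd.
(F2): holds.
(F3): fails — Rw1w2 but not Rw2w2.
(F4): holds.
Valid on: (F2), (F4).

(F2), (F4)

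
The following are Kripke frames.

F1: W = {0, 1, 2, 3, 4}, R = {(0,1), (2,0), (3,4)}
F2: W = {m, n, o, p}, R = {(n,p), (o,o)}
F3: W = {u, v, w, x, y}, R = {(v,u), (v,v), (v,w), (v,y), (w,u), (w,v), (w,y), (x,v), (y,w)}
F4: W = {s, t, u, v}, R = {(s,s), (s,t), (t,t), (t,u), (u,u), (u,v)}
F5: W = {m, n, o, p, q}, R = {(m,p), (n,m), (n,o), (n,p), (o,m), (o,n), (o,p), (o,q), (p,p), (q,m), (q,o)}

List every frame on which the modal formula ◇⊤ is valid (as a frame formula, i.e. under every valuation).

F5

The schema corresponds to seriality: ∀x ∃y Rxy.
F1: fails — world 1 has no successor.
F2: fails — world m has no successor.
F3: fails — world u has no successor.
F4: fails — world v has no successor.
F5: ✓.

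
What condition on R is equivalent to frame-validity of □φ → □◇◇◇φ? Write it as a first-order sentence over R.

This is a Sahlqvist (Geach-type) schema ◇^0□^1φ → □^1◇^3φ.
Minimal-valuation argument: fix x; take any y with xR^0y and any z with xR^1z. Set V(φ) to the set of worlds R-reachable from y in exactly 1 step. Then □^1φ holds at y, so the antecedent holds at x; validity forces ◇^3φ at z, giving a w with zR^3w and yR^1w.
First-order correspondent: ∀x ∀z (xRz → ∃w (xRw ∧ zR³w)).

∀x ∀z (xRz → ∃w (xRw ∧ zR³w))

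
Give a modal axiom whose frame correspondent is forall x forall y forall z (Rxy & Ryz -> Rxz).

This is transitivity; the standard corresponding axiom is 4: □s → □□s.

□s → □□s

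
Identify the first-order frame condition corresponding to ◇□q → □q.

This is frame-equivalent to ◇q → □◇q (substitute ¬q for q and contrapose).
Suppose ◇q→□◇q is valid. Take Rxy, Rxz and set V(q)={y}. Then ◇q at x, so □◇q at x, so ◇q at z, so some w with Rzw has q; w=y, i.e. Rzy. By symmetry of the argument, Ryz.

the Euclidean property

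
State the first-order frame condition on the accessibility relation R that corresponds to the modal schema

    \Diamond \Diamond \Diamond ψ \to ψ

\forall x \forall y (x R^3 y \to \exists w (y = w \wedge x = w))

This is a Sahlqvist (Geach-type) schema ◇^3□^0ψ → □^0◇^0ψ.
First-order correspondent: \forall x \forall y (x R^3 y \to \exists w (y = w \wedge x = w)).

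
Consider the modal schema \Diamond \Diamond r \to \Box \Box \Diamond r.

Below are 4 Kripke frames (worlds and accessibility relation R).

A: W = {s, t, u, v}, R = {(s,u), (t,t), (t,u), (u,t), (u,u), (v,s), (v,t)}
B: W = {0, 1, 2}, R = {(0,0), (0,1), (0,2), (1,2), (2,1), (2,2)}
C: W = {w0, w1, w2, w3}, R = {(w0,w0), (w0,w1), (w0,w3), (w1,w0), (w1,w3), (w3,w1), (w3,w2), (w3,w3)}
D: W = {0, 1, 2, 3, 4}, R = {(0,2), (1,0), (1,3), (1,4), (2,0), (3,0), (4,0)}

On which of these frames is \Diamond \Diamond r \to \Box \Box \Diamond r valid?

A

Frame correspondent (Sahlqvist): \forall x \forall y \forall z ((x R^2 y \wedge x R^2 z) \to \exists w (y = w \wedge zRw)) — i.e. a generalized confluence (Geach) condition.
A: satisfies the condition.
B: fails — 0R²0, 0R²1 but no w with 0=w and 1Rw.
C: fails — w0R²w0, w0R²w2 but no w with w0=w and w2Rw.
D: fails — 0R²0, 0R²0 but no w with 0=w and 0Rw.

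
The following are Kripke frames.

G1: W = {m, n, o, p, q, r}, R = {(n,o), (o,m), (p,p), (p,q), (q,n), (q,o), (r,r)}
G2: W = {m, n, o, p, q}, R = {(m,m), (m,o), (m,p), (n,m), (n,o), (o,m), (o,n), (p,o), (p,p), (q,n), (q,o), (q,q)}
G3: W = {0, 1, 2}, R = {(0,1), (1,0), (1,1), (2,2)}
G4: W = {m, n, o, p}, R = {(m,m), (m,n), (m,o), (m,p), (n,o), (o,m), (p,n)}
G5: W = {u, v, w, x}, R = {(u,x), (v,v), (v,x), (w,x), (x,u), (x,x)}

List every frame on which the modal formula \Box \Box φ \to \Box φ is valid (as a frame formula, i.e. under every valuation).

The schema corresponds to density: \forall x \forall y (Rxy \to \exists z (Rxz \wedge Rzy)).
G1: fails — Rom but no z with Roz and Rzm.
G2: fails — Ron but no z with Roz and Rzn.
G3: holds.
G4: fails — Rpn but no z with Rpz and Rzn.
G5: holds.
Valid on: G3, G5.

G3, G5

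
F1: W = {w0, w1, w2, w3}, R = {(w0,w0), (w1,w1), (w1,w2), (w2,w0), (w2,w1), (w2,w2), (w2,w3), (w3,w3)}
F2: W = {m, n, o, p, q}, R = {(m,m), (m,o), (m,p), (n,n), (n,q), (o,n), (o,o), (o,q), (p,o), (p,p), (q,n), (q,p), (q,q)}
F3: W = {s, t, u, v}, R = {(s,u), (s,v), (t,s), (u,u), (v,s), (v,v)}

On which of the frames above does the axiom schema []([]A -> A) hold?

F1, F2

This is the axiom for shift-reflexivity; its first-order frame correspondent is forall x forall y (Rxy -> Ryy).
F1: holds.
F2: holds.
F3: fails — Rvs but not Rss.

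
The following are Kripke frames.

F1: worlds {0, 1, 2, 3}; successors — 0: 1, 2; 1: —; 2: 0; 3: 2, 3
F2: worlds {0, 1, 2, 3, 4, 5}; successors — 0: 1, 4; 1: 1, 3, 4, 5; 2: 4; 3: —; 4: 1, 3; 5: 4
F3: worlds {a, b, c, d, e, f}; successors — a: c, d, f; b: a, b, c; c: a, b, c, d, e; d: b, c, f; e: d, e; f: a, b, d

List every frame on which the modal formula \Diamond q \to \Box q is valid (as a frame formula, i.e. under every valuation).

none

Frame correspondent (Sahlqvist): \forall x \forall y \forall z (Rxy \wedge Rxz \to y = z) — i.e. partial functionality.
F1: fails — 0 sees both 1 and 2.
F2: fails — 0 sees both 1 and 4.
F3: fails — a sees both c and d.
Valid on no frame.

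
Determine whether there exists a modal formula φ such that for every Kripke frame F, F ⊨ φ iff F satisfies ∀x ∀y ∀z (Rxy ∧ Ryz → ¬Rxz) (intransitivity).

Not definable by any modal formula

Modal frame validity is preserved under surjective bounded morphisms.
The 3-cycle (worlds 0,1,2 with 0→1→2→0) is intransitive. Mapping every world to a single reflexive point • is a surjective bounded morphism; the reflexive point is not intransitive (R••∧R•• but R••).
So the class is not modally definable.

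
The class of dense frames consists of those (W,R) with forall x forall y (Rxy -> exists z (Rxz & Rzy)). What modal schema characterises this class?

A defining formula is □□s → □s (the C4 axiom).
Suppose □□s→□s is valid. Take Rxy and set V(s)={w : xR²w}. Then □□s at x, so □s at x, so s at y, i.e. ∃z(Rxz∧Rzy).

□□s → □s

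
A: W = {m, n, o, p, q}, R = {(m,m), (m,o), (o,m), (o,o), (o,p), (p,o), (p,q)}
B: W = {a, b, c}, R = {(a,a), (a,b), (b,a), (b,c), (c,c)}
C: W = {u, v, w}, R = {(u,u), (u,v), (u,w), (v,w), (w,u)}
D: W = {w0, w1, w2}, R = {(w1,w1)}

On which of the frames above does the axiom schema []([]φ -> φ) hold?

This is the axiom for shift-reflexivity; its first-order frame correspondent is forall x forall y (Rxy -> Ryy).
A: fails — Rop but not Rpp.
B: fails — Rab but not Rbb.
C: fails — Ruv but not Rvv.
D: satisfies the condition.
Valid on: D.

D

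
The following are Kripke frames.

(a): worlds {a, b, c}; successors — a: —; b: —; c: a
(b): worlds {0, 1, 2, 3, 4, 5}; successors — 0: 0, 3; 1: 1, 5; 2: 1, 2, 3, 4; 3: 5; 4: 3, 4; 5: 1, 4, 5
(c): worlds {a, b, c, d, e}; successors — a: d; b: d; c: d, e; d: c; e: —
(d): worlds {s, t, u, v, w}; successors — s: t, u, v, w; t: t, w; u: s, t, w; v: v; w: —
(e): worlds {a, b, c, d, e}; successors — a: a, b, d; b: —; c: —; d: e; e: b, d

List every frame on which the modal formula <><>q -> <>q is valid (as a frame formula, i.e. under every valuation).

(a)

Frame correspondent (Sahlqvist): forall x forall y (x R^2 y -> exists w (y = w & xRw)) — i.e. a generalized confluence (Geach) condition.
(a): condition met.
(b): fails — 0R²5 but no w with 5=w and 0Rw.
(c): fails — aR²c but no w with c=w and aRw.
(d): fails — sR²s but no w* with s=w* and sRw*.
(e): fails — aR²e but no w with e=w and aRw.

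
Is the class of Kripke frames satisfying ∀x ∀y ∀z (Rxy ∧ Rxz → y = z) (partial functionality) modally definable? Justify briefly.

Yes — defined by ◇q → □q

The condition is partial functionality. A defining modal formula is ◇q → □q.
Suppose ◇q→□q is valid. Take Rxy, Rxz and set V(q)={y}. Then ◇q at x, so □q at x, so q at z, i.e. z=y.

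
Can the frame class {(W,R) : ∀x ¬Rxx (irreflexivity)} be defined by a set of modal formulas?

No — not modally definable

Any modally definable frame class is closed under surjective bounded morphisms.
The 5-cycle (worlds s,t,u,v,w with s→t→u→v→w→s) is irreflexive, and the map sending every world to a single reflexive point • is a surjective bounded morphism (forth: every edge maps to (•,•); back: every world has a successor). So any modal formula valid on the 5-cycle is also valid on the reflexive point, which is not irreflexive.
So the class is not modally definable.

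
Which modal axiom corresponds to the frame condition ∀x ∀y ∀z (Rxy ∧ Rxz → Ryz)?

◇ψ → □◇ψ

A defining formula is ◇ψ → □◇ψ (the 5 axiom).
Suppose ◇ψ→□◇ψ is valid. Take Rxy, Rxz and set V(ψ)={y}. Then ◇ψ at x, so □◇ψ at x, so ◇ψ at z, so some w with Rzw has ψ; w=y, i.e. Rzy. By symmetry of the argument, Ryz.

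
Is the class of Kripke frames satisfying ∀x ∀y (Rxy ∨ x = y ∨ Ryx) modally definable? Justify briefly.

Not definable by any modal formula

If a class were modally definable it would be closed under disjoint unions (Goldblatt–Thomason).
Take 3 disjoint single-world reflexive frames: each is trivially connected, but their disjoint union has 3 worlds with no edge between distinct components, so it is not connected.
So the class is not modally definable.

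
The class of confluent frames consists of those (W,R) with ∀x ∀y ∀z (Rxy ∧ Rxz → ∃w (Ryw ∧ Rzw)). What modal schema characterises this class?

◇□p → □◇p

This is convergence; the standard corresponding axiom is .2: ◇□p → □◇p.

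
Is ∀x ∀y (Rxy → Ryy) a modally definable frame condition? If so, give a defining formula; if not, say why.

Definable; □(□p → p) defines it

Yes: it is shift-reflexivity, defined by the T□ schema □(□p → p).
Suppose □(□p→p) is valid. Take Rxy and set V(p)={w : Ryw}. Then at y, □p holds; since □(□p→p) at x, □p→p at y, so p at y, i.e. Ryy.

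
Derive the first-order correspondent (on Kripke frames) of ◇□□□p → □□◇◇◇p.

This is a Sahlqvist (Geach-type) schema ◇^1□^3p → □^2◇^3p.
Minimal-valuation argument: fix x; take any y with xR^1y and any z with xR^2z. Set V(p) to the set of worlds R-reachable from y in exactly 3 steps. Then □^3p holds at y, so the antecedent holds at x; validity forces ◇^3p at z, giving a w with zR^3w and yR^3w.
First-order correspondent: ∀x ∀y ∀z ((xRy ∧ xR²z) → ∃w (yR³w ∧ zR³w)).

∀x ∀y ∀z ((xRy ∧ xR²z) → ∃w (yR³w ∧ zR³w))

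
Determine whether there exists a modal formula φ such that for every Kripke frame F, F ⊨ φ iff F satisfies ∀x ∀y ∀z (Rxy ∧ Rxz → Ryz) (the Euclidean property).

Yes: it is the Euclidean property, defined by the 5 schema ◇q → □◇q.

Yes, by ◇q → □◇q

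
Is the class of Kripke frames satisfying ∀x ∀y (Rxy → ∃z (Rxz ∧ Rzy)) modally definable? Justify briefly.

The condition is density. A defining modal formula is □□q → □q.

Yes — defined by □□q → □q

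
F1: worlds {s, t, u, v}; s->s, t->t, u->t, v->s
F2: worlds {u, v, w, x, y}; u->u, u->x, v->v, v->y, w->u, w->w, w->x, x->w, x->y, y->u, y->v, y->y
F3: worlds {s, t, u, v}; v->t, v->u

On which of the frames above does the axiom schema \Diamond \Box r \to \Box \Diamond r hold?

F1

This is the axiom for convergence; its first-order frame correspondent is \forall x \forall y \forall z (Rxy \wedge Rxz \to \exists w (Ryw \wedge Rzw)).
F1: holds.
F2: fails — Ruu and Rux but u and x have no common successor.
F3: fails — Rvt and Rvt but t and t have no common successor.
Valid on: F1.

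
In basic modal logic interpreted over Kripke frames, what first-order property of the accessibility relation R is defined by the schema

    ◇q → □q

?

Partial functionality

Suppose ◇q→□q is valid. Take Rxy, Rxz and set V(q)={y}. Then ◇q at x, so □q at x, so q at z, i.e. z=y.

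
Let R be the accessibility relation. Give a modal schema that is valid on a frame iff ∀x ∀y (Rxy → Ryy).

□(□r → r)

A defining formula is □(□r → r) (the T□ axiom).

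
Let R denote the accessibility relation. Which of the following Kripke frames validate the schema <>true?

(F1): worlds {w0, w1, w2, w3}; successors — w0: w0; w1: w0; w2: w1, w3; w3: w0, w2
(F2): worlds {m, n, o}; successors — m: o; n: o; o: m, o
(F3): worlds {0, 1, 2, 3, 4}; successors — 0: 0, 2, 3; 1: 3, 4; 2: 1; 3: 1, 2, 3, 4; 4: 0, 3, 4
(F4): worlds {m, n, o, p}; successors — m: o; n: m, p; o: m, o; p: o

(F1), (F2), (F3), (F4)

This is the axiom for seriality; its first-order frame correspondent is forall x exists y Rxy.
(F1): satisfies the condition.
(F2): satisfies the condition.
(F3): satisfies the condition.
(F4): satisfies the condition.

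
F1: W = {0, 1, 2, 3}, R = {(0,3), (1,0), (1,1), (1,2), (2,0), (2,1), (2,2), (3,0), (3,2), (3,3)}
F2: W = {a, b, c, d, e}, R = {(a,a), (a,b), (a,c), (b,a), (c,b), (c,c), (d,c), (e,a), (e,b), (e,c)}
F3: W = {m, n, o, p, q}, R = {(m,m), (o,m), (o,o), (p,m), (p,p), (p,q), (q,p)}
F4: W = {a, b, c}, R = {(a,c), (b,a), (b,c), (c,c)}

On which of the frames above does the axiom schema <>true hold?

Frame correspondent (Sahlqvist): forall x exists y Rxy — i.e. seriality.
F1: holds.
F2: holds.
F3: fails — world n has no successor.
F4: holds.
Valid on: F1, F2, F4.

F1, F2, F4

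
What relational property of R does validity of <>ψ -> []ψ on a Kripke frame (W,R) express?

partial functionality: forall x forall y forall z (Rxy & Rxz -> y = z)

Suppose ◇ψ→□ψ is valid. Take Rxy, Rxz and set V(ψ)={y}. Then ◇ψ at x, so □ψ at x, so ψ at z, i.e. z=y.
The converse is a direct semantic check.
Frame condition: forall x forall y forall z (Rxy & Rxz -> y = z).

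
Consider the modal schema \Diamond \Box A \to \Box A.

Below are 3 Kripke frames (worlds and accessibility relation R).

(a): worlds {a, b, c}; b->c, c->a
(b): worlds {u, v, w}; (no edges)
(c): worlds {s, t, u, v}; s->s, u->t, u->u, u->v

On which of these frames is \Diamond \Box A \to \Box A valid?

(b)

This is the axiom for the Euclidean property; its first-order frame correspondent is \forall x \forall y \forall z (Rxy \wedge Rxz \to Ryz).
(a): fails — Rbc and Rbc but not Rcc.
(b): condition met.
(c): fails — Ruv and Ruv but not Rvv.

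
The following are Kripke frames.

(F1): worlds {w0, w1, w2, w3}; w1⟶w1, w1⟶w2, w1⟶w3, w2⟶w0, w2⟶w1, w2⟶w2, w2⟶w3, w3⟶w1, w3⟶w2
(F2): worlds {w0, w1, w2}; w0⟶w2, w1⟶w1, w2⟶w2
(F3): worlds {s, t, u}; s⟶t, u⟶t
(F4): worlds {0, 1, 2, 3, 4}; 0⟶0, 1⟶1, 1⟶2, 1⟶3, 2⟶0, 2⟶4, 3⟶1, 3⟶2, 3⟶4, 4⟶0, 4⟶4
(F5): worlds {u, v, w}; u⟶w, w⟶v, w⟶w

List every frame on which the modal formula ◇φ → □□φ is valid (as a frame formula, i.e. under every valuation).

The schema corresponds to a generalized confluence (Geach) condition: ∀x ∀y ∀z ((xRy ∧ xR²z) → ∃w (y = w ∧ z = w)).
(F1): fails — w1Rw1, w1R²w0 but w1 ≠ w0.
(F2): satisfies the condition.
(F3): satisfies the condition.
(F4): fails — 1R1, 1R²0 but 1 ≠ 0.
(F5): fails — uRw, uR²v but w ≠ v.

(F2), (F3)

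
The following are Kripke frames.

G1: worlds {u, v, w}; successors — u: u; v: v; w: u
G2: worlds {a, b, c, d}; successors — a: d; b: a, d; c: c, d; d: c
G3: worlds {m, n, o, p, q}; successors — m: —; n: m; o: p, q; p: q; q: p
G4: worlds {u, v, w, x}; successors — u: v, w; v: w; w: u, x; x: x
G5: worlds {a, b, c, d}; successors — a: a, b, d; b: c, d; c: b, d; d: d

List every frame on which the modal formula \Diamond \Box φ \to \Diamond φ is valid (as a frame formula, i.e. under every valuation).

G1, G5

This is the axiom for a generalized confluence (Geach) condition; its first-order frame correspondent is \forall x \forall y (xRy \to \exists w (yRw \wedge xRw)).
G1: satisfies the condition.
G2: fails — aRd but no w with dRw and aRw.
G3: fails — nRm but no w with mRw and nRw.
G4: fails — uRw but no t with wRt and uRt.
G5: satisfies the condition.
Valid on: G1, G5.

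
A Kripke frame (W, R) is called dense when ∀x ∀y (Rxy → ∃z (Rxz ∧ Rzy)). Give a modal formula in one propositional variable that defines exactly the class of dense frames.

□□r → □r

The condition is density. The C4 schema □□r → □r defines it.
Suppose □□r→□r is valid. Take Rxy and set V(r)={w : xR²w}. Then □□r at x, so □r at x, so r at y, i.e. ∃z(Rxz∧Rzy).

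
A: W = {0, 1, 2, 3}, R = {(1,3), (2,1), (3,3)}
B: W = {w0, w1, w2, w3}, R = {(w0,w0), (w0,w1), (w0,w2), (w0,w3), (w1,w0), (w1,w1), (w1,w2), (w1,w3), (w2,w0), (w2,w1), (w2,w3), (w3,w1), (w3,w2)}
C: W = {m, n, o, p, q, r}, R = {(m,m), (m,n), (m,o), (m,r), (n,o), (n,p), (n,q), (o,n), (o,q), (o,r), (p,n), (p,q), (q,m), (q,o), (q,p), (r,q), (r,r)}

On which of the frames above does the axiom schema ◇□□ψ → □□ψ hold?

Frame correspondent (Sahlqvist): ∀x ∀y ∀z ((xRy ∧ xR²z) → ∃w (yR²w ∧ z = w)) — i.e. a generalized confluence (Geach) condition.
A: ✓.
B: ✓.
C: fails — mRo, mR²n but no w with oR²w and n=w.
Valid on: A, B.

A, B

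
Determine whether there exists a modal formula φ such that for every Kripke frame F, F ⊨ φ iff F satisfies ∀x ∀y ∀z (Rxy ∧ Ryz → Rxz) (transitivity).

Definable; □r → □□r defines it

The condition is transitivity. A defining modal formula is □r → □□r.
Suppose □r→□□r is valid. Take Rxy, Ryz and set V(r)={w : Rxw}. Then □r at x, so □□r at x, so □r at y, so r at z, i.e. Rxz.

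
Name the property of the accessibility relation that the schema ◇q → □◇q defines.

Suppose ◇q→□◇q is valid. Take Rxy, Rxz and set V(q)={y}. Then ◇q at x, so □◇q at x, so ◇q at z, so some w with Rzw has q; w=y, i.e. Rzy. By symmetry of the argument, Ryz.
Conversely, on a frame with the Euclidean property the schema holds at every world under every valuation.
Frame condition: ∀x ∀y ∀z (Rxy ∧ Rxz → Ryz).

the Euclidean property: ∀x ∀y ∀z (Rxy ∧ Rxz → Ryz)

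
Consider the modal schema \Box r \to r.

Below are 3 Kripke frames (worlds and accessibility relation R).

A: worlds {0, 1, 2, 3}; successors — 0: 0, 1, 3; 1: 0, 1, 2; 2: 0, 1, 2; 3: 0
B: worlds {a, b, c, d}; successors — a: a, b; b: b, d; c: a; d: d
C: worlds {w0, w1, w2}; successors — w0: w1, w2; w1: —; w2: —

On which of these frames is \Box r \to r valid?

none

The schema corresponds to reflexivity: \forall x Rxx.
A: fails — world 3 does not see itself.
B: fails — world c does not see itself.
C: fails — world w0 does not see itself.
Valid on no frame.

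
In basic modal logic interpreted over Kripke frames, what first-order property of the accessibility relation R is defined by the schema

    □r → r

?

Reflexivity

Suppose □r→r is valid. At any x set V(r)={w : Rxw}. Then □r holds at x, so r holds at x, i.e. Rxx.
The converse is a direct semantic check.
So the correspondent is reflexivity.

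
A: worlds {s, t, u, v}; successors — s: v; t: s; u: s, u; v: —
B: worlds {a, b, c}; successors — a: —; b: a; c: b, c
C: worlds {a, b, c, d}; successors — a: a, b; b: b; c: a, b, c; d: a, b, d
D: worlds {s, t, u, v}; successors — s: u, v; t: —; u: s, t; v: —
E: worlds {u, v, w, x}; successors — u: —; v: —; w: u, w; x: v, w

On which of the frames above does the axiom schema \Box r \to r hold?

C

Frame correspondent (Sahlqvist): \forall x Rxx — i.e. reflexivity.
A: fails — world s does not see itself.
B: fails — world a does not see itself.
C: satisfies the condition.
D: fails — world s does not see itself.
E: fails — world u does not see itself.
Valid on: C.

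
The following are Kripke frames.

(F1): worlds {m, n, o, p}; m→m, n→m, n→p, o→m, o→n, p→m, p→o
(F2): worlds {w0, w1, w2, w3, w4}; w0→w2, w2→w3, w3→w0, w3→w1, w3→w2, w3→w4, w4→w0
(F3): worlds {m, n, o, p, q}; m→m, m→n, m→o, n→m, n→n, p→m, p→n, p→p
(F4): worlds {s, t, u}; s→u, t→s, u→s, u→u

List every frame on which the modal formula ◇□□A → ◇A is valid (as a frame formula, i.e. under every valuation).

(F1), (F4)

Frame correspondent (Sahlqvist): ∀x ∀y (xRy → ∃w (yR²w ∧ xRw)) — i.e. a generalized confluence (Geach) condition.
(F1): ✓.
(F2): fails — w3Rw0 but no w with w0R²w and w3Rw.
(F3): fails — mRo but no w with oR²w and mRw.
(F4): ✓.
Valid on: (F1), (F4).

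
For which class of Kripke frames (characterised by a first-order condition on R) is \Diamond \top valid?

◇⊤ holds at w iff w has a successor, so frame-validity of ◇⊤ is exactly seriality. Equivalently via □q → ◇q:
Suppose □q→◇q is valid. At any x set V(q)=W. Then □q at x, so ◇q at x, so x has a successor.
Conversely, any frame satisfying \forall x \exists y Rxy validates the schema.
Frame condition: \forall x \exists y Rxy.

Seriality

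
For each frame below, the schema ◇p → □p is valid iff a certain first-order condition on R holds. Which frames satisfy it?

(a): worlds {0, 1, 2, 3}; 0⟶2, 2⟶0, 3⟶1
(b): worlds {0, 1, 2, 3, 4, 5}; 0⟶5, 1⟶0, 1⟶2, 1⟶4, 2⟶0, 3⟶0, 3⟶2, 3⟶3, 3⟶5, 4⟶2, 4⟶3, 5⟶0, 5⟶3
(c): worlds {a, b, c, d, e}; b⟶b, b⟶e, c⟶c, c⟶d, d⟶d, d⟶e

The schema corresponds to partial functionality: ∀x ∀y ∀z (Rxy ∧ Rxz → y = z).
(a): holds.
(b): fails — 1 sees both 0 and 2.
(c): fails — b sees both b and e.

(a)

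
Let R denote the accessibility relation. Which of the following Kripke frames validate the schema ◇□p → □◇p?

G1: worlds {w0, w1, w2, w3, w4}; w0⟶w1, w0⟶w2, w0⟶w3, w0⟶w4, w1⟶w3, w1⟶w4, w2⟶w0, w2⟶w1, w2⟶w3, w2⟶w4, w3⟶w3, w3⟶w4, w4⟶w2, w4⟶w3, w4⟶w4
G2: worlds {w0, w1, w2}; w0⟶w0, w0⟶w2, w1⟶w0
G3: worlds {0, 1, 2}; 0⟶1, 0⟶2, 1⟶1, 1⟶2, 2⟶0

G1

Frame correspondent (Sahlqvist): ∀x ∀y ∀z (Rxy ∧ Rxz → ∃w (Ryw ∧ Rzw)) — i.e. convergence.
G1: condition met.
G2: fails — Rw0w2 and Rw0w2 but w2 and w2 have no common successor.
G3: fails — R02 and R01 but 2 and 1 have no common successor.
Valid on: G1.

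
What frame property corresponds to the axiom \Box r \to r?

This schema is the T axiom.
It corresponds to reflexivity: \forall x Rxx.

reflexivity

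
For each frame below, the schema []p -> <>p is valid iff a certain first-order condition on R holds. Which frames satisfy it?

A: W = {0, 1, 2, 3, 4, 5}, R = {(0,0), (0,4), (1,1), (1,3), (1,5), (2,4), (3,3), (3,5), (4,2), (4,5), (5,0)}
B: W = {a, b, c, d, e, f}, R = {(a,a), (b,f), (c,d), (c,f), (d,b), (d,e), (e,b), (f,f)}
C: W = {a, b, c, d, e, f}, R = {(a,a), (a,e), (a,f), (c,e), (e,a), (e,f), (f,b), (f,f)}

A, B

Frame correspondent (Sahlqvist): forall x exists y Rxy — i.e. seriality.
A: holds.
B: holds.
C: fails — world b has no successor.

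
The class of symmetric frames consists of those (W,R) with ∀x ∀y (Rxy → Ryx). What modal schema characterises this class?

r → □◇r

A defining formula is r → □◇r (the B axiom).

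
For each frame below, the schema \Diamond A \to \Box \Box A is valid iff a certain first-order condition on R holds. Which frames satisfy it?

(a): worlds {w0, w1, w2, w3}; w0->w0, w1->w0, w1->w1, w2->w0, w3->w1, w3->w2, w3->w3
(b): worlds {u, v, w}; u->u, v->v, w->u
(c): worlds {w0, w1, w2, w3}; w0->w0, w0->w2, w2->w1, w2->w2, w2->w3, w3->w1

(b)

The schema corresponds to a generalized confluence (Geach) condition: \forall x \forall y \forall z ((xRy \wedge x R^2 z) \to \exists w (y = w \wedge z = w)).
(a): fails — w1Rw0, w1R²w1 but w0 ≠ w1.
(b): ✓.
(c): fails — w0Rw0, w0R²w1 but w0 ≠ w1.
Valid on: (b).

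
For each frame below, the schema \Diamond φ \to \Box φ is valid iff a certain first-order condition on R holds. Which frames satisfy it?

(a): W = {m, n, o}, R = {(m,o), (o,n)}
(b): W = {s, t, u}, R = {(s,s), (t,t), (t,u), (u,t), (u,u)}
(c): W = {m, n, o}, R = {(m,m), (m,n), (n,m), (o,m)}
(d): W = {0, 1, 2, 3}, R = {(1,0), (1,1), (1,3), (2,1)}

(a)

This is the axiom for partial functionality; its first-order frame correspondent is \forall x \forall y \forall z (Rxy \wedge Rxz \to y = z).
(a): condition met.
(b): fails — t sees both t and u.
(c): fails — m sees both m and n.
(d): fails — 1 sees both 0 and 1.
Valid on: (a).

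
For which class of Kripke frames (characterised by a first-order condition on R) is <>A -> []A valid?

This is the CD axiom.
It corresponds to partial functionality: forall x forall y forall z (Rxy & Rxz -> y = z).

Partial functionality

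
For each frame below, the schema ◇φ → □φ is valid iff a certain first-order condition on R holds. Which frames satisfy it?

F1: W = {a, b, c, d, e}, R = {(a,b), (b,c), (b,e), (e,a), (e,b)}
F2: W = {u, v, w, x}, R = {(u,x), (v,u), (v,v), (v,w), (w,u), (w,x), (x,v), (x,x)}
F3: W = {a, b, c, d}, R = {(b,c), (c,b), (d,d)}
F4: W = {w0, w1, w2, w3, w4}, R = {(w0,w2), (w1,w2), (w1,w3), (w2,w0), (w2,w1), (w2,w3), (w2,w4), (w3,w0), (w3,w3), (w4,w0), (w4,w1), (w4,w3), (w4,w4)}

F3

Frame correspondent (Sahlqvist): ∀x ∀y ∀z (Rxy ∧ Rxz → y = z) — i.e. partial functionality.
F1: fails — b sees both c and e.
F2: fails — v sees both u and v.
F3: ✓.
F4: fails — w1 sees both w2 and w3.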